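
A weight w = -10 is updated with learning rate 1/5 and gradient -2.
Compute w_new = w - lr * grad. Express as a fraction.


w_new = -10 - 1/5 * -2 = -10 - -2/5 = -48/5.

-48/5


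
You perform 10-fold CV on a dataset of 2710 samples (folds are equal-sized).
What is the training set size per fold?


Each validation fold has 2710/10 = 271 samples. Training set = 2710 - 271 = 2439.

2439


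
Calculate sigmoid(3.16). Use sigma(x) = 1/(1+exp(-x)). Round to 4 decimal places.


sigma(3.16) = 1/(1+e^(-3.16)) = 1/(1+0.042426) = 1/1.042426 = 0.9593.

0.9593


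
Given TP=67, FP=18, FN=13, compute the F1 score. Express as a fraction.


Precision = 67/85 = 67/85. Recall = 67/80 = 67/80. F1 = 2*P*R/(P+R) = 134/165.

134/165


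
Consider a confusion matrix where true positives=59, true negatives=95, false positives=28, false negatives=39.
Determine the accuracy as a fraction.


Accuracy = (TP + TN) / (TP + TN + FP + FN) = (59 + 95) / 221 = 154/221.

154/221


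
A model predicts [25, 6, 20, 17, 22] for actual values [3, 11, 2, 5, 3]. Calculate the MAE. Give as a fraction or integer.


MAE = (1/5) * (|3-25|=22 + |11-6|=5 + |2-20|=18 + |5-17|=12 + |3-22|=19). Sum = 76. MAE = 76/5.

76/5


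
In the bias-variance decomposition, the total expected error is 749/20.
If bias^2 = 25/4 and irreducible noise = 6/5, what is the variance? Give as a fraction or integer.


Total error = bias^2 + variance + irreducible noise. So variance = 749/20 - 25/4 - 6/5 = 30.

30


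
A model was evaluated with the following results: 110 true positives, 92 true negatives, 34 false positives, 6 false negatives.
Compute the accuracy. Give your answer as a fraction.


Accuracy = (TP + TN) / (TP + TN + FP + FN) = (110 + 92) / 242 = 101/121.

101/121


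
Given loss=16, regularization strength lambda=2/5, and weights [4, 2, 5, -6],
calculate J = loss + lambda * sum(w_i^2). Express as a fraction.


L2 sq norm = sum(w^2) = 81. J = 16 + 2/5 * 81 = 242/5.

242/5


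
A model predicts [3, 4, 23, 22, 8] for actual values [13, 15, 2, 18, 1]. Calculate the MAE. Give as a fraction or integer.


MAE = (1/5) * (|13-3|=10 + |15-4|=11 + |2-23|=21 + |18-22|=4 + |1-8|=7). Sum = 53. MAE = 53/5.

53/5


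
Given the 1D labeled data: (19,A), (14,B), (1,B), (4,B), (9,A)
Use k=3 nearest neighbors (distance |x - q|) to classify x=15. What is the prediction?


Distances: |19-15|=4, |14-15|=1, |1-15|=14, |4-15|=11, |9-15|=6. 3 nearest: (14,B), (19,A), (9,A). Counts: {'B': 1, 'A': 2}. Majority class: A.

A


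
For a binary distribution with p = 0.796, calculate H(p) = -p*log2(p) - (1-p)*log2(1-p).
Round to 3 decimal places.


H = -0.796*log2(0.796) - 0.204*log2(0.204) = 0.730.

0.730


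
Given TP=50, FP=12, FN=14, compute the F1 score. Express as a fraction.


Precision = 50/62 = 25/31. Recall = 50/64 = 25/32. F1 = 2*P*R/(P+R) = 50/63.

50/63


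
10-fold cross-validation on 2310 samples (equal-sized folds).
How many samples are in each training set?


Each validation fold has 2310/10 = 231 samples. Training set = 2310 - 231 = 2079.

2079


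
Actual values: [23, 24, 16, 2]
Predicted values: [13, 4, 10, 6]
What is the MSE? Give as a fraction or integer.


MSE = (1/4) * ((23-13)^2=100 + (24-4)^2=400 + (16-10)^2=36 + (2-6)^2=16). Sum = 552. MSE = 138.

138


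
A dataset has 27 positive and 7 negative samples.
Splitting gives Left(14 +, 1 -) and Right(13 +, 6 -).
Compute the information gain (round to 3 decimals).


H(parent) = 0.7335. H(left) = 0.3534, H(right) = 0.8997. Weighted = (15/34)*0.3534 + (19/34)*0.8997 = 0.6587. IG = 0.7335 - 0.6587 = 0.0748, which rounds to 0.075.

0.075


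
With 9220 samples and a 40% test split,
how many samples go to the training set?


Test set = 9220 * 40% = 3688. Training set = 9220 - 3688 = 5532.

5532


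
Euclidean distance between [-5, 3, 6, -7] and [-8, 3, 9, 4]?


d = sqrt(sum of squared differences). (-5--8)^2=9, (3-3)^2=0, (6-9)^2=9, (-7-4)^2=121. Sum = 139.

sqrt(139)


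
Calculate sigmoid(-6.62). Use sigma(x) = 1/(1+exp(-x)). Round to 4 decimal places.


sigma(-6.62) = 1/(1+e^(6.62)) = 1/(1+749.945097) = 1/750.945097 = 0.0013.

0.0013


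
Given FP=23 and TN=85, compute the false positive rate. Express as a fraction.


FPR = FP / (FP + TN) = 23 / 108 = 23/108.

23/108


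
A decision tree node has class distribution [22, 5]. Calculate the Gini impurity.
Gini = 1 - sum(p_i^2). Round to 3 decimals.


Total = 27. Proportions: 22/27, 5/27. sum(p_i^2) = 0.6982. Gini = 1 - 0.6982 = 0.3018, which rounds to 0.302.

0.302


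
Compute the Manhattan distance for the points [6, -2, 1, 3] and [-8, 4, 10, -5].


d = sum of absolute differences: |6--8|=14 + |-2-4|=6 + |1-10|=9 + |3--5|=8 = 37.

37


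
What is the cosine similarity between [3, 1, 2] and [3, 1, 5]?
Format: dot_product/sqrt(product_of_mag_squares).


dot = 20. |a|^2 = 14, |b|^2 = 35. cos = 20/sqrt(490).

20/sqrt(490)


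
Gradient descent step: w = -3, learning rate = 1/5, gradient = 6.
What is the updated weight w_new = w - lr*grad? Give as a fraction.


w_new = -3 - 1/5 * 6 = -3 - 6/5 = -21/5.

-21/5


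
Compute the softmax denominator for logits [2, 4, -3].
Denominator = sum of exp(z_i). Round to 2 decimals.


Denom = e^2=7.3891 + e^4=54.5982 + e^-3=0.0498. Sum = 62.0371, which rounds to 62.04.

62.04


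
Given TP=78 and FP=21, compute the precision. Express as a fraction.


Precision = TP / (TP + FP) = 78 / 99 = 26/33.

26/33


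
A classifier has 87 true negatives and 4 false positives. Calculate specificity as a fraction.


Specificity = TN / (TN + FP) = 87 / 91 = 87/91.

87/91


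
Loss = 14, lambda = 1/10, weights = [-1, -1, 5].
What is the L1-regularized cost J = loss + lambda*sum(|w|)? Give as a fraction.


L1 norm = sum(|w|) = 7. J = 14 + 1/10 * 7 = 147/10.

147/10


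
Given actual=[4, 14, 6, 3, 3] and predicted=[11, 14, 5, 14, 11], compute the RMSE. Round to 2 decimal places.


MSE = 47.0000. RMSE = sqrt(47.0000) = 6.86.

6.86


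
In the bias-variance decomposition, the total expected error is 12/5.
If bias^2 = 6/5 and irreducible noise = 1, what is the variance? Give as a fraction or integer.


Total error = bias^2 + variance + irreducible noise. So variance = 12/5 - 6/5 - 1 = 1/5.

1/5


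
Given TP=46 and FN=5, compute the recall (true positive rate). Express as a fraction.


Recall = TP / (TP + FN) = 46 / 51 = 46/51.

46/51


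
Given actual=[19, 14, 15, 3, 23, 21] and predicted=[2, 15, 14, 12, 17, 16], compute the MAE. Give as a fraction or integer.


MAE = (1/6) * (|19-2|=17 + |14-15|=1 + |15-14|=1 + |3-12|=9 + |23-17|=6 + |21-16|=5). Sum = 39. MAE = 13/2.

13/2


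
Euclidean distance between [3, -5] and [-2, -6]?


d = sqrt(sum of squared differences). (3--2)^2=25, (-5--6)^2=1. Sum = 26.

sqrt(26)


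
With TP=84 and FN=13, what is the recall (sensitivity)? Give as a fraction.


Recall = TP / (TP + FN) = 84 / 97 = 84/97.

84/97


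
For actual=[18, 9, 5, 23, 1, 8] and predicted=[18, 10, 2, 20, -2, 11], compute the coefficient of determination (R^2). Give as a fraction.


Mean(y) = 32/3. SS_res = 37. SS_tot = 1024/3. R^2 = 1 - 37/(1024/3) = 913/1024.

913/1024


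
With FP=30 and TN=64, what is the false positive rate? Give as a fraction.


FPR = FP / (FP + TN) = 30 / 94 = 15/47.

15/47


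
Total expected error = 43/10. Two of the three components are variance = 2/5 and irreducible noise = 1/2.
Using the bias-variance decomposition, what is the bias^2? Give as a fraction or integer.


Total error = bias^2 + variance + irreducible noise. So bias^2 = 43/10 - 2/5 - 1/2 = 17/5.

17/5


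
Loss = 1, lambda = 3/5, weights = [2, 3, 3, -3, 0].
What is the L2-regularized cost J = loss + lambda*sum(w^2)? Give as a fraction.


L2 sq norm = sum(w^2) = 31. J = 1 + 3/5 * 31 = 98/5.

98/5


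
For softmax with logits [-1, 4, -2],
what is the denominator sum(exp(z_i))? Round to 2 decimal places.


Denom = e^-1=0.3679 + e^4=54.5982 + e^-2=0.1353. Sum = 55.1014, which rounds to 55.10.

55.10


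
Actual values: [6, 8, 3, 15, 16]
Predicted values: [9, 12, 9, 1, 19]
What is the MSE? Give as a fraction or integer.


MSE = (1/5) * ((6-9)^2=9 + (8-12)^2=16 + (3-9)^2=36 + (15-1)^2=196 + (16-19)^2=9). Sum = 266. MSE = 266/5.

266/5


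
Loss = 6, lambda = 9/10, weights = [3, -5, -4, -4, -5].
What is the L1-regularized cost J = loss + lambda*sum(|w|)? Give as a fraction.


L1 norm = sum(|w|) = 21. J = 6 + 9/10 * 21 = 249/10.

249/10


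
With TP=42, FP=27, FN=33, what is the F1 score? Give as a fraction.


Precision = 42/69 = 14/23. Recall = 42/75 = 14/25. F1 = 2*P*R/(P+R) = 7/12.

7/12


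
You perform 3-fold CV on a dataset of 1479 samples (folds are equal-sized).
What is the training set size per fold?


Each validation fold has 1479/3 = 493 samples. Training set = 1479 - 493 = 986.

986


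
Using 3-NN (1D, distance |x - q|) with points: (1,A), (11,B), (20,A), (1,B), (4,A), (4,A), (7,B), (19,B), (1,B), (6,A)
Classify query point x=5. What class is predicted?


Distances: |1-5|=4, |11-5|=6, |20-5|=15, |1-5|=4, |4-5|=1, |4-5|=1, |7-5|=2, |19-5|=14, |1-5|=4, |6-5|=1. 3 nearest: (4,A), (4,A), (6,A). Counts: {'A': 3}. Majority class: A.

A


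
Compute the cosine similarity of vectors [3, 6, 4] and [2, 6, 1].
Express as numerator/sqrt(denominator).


dot = 46. |a|^2 = 61, |b|^2 = 41. cos = 46/sqrt(2501).

46/sqrt(2501)


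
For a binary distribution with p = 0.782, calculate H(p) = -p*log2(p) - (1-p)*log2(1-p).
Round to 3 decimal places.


H = -0.782*log2(0.782) - 0.218*log2(0.218) = 0.756.

0.756


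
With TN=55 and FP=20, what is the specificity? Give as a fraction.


Specificity = TN / (TN + FP) = 55 / 75 = 11/15.

11/15


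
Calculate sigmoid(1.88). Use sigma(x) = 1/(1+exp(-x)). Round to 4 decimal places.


sigma(1.88) = 1/(1+e^(-1.88)) = 1/(1+0.152590) = 1/1.152590 = 0.8676.

0.8676


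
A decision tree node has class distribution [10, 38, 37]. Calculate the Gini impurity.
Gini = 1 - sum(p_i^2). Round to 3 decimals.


Total = 85. Proportions: 10/85, 38/85, 37/85. sum(p_i^2) = 0.4032. Gini = 1 - 0.4032 = 0.5968, which rounds to 0.597.

0.597


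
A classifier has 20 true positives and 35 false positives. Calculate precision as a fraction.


Precision = TP / (TP + FP) = 20 / 55 = 4/11.

4/11


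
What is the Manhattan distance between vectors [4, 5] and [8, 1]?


d = sum of absolute differences: |4-8|=4 + |5-1|=4 = 8.

8


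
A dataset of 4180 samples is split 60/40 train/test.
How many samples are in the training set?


Test set = 4180 * 40% = 1672. Training set = 4180 - 1672 = 2508.

2508


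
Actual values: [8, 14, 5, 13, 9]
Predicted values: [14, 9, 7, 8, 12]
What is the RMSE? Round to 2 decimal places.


MSE = 19.8000. RMSE = sqrt(19.8000) = 4.45.

4.45


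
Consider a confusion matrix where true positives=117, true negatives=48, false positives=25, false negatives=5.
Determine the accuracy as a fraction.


Accuracy = (TP + TN) / (TP + TN + FP + FN) = (117 + 48) / 195 = 11/13.

11/13


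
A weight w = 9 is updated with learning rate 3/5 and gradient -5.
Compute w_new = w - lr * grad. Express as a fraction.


w_new = 9 - 3/5 * -5 = 9 - -3 = 12.

12


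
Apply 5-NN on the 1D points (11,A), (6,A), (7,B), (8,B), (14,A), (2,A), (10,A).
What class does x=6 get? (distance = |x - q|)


Distances: |11-6|=5, |6-6|=0, |7-6|=1, |8-6|=2, |14-6|=8, |2-6|=4, |10-6|=4. 5 nearest: (6,A), (7,B), (8,B), (2,A), (10,A). Counts: {'A': 3, 'B': 2}. Majority class: A.

A


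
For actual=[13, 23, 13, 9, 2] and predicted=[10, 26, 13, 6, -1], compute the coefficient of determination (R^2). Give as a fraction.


Mean(y) = 12. SS_res = 36. SS_tot = 232. R^2 = 1 - 36/(232) = 49/58.

49/58


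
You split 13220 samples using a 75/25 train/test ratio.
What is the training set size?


Test set = 13220 * 25% = 3305. Training set = 13220 - 3305 = 9915.

9915


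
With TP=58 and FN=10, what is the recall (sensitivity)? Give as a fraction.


Recall = TP / (TP + FN) = 58 / 68 = 29/34.

29/34


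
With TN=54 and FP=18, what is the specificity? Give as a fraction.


Specificity = TN / (TN + FP) = 54 / 72 = 3/4.

3/4


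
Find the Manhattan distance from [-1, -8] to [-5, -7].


d = sum of absolute differences: |-1--5|=4 + |-8--7|=1 = 5.

5


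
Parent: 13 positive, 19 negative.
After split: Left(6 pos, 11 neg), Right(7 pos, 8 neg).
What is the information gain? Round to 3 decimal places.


H(parent) = 0.9745. H(left) = 0.9367, H(right) = 0.9968. Weighted = (17/32)*0.9367 + (15/32)*0.9968 = 0.9649. IG = 0.9745 - 0.9649 = 0.0096, which rounds to 0.010.

0.010


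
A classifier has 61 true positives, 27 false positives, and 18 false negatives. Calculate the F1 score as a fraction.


Precision = 61/88 = 61/88. Recall = 61/79 = 61/79. F1 = 2*P*R/(P+R) = 122/167.

122/167


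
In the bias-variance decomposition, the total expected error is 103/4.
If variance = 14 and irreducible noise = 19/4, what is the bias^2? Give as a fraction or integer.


Total error = bias^2 + variance + irreducible noise. So bias^2 = 103/4 - 14 - 19/4 = 7.

7


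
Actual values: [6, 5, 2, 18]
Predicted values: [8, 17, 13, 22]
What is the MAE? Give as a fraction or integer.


MAE = (1/4) * (|6-8|=2 + |5-17|=12 + |2-13|=11 + |18-22|=4). Sum = 29. MAE = 29/4.

29/4


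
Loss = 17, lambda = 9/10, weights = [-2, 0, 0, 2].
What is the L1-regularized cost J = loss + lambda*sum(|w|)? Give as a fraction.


L1 norm = sum(|w|) = 4. J = 17 + 9/10 * 4 = 103/5.

103/5


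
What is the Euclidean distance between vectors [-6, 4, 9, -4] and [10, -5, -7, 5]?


d = sqrt(sum of squared differences). (-6-10)^2=256, (4--5)^2=81, (9--7)^2=256, (-4-5)^2=81. Sum = 674.

sqrt(674)


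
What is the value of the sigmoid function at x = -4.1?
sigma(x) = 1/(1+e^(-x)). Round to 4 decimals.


sigma(-4.1) = 1/(1+e^(4.1)) = 1/(1+60.340288) = 1/61.340288 = 0.0163.

0.0163


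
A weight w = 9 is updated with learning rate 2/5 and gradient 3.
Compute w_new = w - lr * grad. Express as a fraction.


w_new = 9 - 2/5 * 3 = 9 - 6/5 = 39/5.

39/5


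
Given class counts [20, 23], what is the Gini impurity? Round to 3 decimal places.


Total = 43. Proportions: 20/43, 23/43. sum(p_i^2) = 0.5024. Gini = 1 - 0.5024 = 0.4976, which rounds to 0.498.

0.498


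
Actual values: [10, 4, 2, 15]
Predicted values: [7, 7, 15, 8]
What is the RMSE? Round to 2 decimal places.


MSE = 59.0000. RMSE = sqrt(59.0000) = 7.68.

7.68


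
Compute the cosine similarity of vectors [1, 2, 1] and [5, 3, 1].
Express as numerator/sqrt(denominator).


dot = 12. |a|^2 = 6, |b|^2 = 35. cos = 12/sqrt(210).

12/sqrt(210)


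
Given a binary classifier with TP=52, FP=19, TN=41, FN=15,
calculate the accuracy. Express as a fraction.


Accuracy = (TP + TN) / (TP + TN + FP + FN) = (52 + 41) / 127 = 93/127.

93/127


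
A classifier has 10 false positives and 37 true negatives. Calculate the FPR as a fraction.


FPR = FP / (FP + TN) = 10 / 47 = 10/47.

10/47


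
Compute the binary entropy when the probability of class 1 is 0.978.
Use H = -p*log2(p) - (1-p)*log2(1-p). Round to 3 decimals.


H = -0.978*log2(0.978) - 0.022*log2(0.022) = 0.153.

0.153


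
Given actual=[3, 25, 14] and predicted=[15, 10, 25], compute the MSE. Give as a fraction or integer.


MSE = (1/3) * ((3-15)^2=144 + (25-10)^2=225 + (14-25)^2=121). Sum = 490. MSE = 490/3.

490/3


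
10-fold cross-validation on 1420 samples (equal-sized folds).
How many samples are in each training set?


Each validation fold has 1420/10 = 142 samples. Training set = 1420 - 142 = 1278.

1278


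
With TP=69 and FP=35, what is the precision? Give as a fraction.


Precision = TP / (TP + FP) = 69 / 104 = 69/104.

69/104


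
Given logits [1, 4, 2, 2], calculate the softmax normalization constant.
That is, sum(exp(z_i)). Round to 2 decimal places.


Denom = e^1=2.7183 + e^4=54.5982 + e^2=7.3891 + e^2=7.3891. Sum = 72.0947, which rounds to 72.09.

72.09


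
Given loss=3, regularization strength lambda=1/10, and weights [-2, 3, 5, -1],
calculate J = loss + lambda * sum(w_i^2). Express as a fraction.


L2 sq norm = sum(w^2) = 39. J = 3 + 1/10 * 39 = 69/10.

69/10


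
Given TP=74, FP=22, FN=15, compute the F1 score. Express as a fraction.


Precision = 74/96 = 37/48. Recall = 74/89 = 74/89. F1 = 2*P*R/(P+R) = 4/5.

4/5


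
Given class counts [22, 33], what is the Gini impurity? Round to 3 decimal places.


Total = 55. Proportions: 22/55, 33/55. sum(p_i^2) = 0.5200. Gini = 1 - 0.5200 = 0.4800, which rounds to 0.480.

0.480


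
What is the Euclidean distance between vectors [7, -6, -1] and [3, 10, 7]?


d = sqrt(sum of squared differences). (7-3)^2=16, (-6-10)^2=256, (-1-7)^2=64. Sum = 336.

sqrt(336)


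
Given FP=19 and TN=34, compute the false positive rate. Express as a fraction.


FPR = FP / (FP + TN) = 19 / 53 = 19/53.

19/53


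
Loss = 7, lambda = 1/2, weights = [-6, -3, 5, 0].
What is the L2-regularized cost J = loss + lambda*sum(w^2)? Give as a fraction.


L2 sq norm = sum(w^2) = 70. J = 7 + 1/2 * 70 = 42.

42


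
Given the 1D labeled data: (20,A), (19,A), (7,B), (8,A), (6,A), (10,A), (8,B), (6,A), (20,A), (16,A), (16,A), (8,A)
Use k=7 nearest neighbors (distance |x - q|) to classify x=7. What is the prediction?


Distances: |20-7|=13, |19-7|=12, |7-7|=0, |8-7|=1, |6-7|=1, |10-7|=3, |8-7|=1, |6-7|=1, |20-7|=13, |16-7|=9, |16-7|=9, |8-7|=1. 7 nearest: (7,B), (8,A), (6,A), (6,A), (8,A), (8,B), (10,A). Counts: {'B': 2, 'A': 5}. Majority class: A.

A


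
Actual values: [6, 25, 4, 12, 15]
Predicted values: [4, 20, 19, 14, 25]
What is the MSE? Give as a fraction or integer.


MSE = (1/5) * ((6-4)^2=4 + (25-20)^2=25 + (4-19)^2=225 + (12-14)^2=4 + (15-25)^2=100). Sum = 358. MSE = 358/5.

358/5


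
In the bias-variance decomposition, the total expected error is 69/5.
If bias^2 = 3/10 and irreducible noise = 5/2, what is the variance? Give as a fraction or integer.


Total error = bias^2 + variance + irreducible noise. So variance = 69/5 - 3/10 - 5/2 = 11.

11


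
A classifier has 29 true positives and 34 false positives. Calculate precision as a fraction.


Precision = TP / (TP + FP) = 29 / 63 = 29/63.

29/63


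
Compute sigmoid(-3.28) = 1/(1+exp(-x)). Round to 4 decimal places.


sigma(-3.28) = 1/(1+e^(3.28)) = 1/(1+26.575773) = 1/27.575773 = 0.0363.

0.0363


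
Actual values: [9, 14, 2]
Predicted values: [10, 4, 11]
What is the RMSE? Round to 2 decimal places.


MSE = 60.6667. RMSE = sqrt(60.6667) = 7.79.

7.79


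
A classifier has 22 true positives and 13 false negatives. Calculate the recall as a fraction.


Recall = TP / (TP + FN) = 22 / 35 = 22/35.

22/35


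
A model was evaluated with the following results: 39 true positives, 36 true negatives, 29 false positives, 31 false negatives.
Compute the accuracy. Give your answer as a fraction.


Accuracy = (TP + TN) / (TP + TN + FP + FN) = (39 + 36) / 135 = 5/9.

5/9


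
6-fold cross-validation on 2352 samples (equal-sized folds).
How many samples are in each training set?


Each validation fold has 2352/6 = 392 samples. Training set = 2352 - 392 = 1960.

1960


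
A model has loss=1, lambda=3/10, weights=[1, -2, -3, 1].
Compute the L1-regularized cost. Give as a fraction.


L1 norm = sum(|w|) = 7. J = 1 + 3/10 * 7 = 31/10.

31/10


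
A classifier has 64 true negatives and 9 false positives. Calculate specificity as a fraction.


Specificity = TN / (TN + FP) = 64 / 73 = 64/73.

64/73


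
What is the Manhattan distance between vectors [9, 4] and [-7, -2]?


d = sum of absolute differences: |9--7|=16 + |4--2|=6 = 22.

22


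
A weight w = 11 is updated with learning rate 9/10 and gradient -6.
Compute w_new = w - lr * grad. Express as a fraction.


w_new = 11 - 9/10 * -6 = 11 - -27/5 = 82/5.

82/5


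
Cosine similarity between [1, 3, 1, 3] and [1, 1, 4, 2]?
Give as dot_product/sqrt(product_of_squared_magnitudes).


dot = 14. |a|^2 = 20, |b|^2 = 22. cos = 14/sqrt(440).

14/sqrt(440)


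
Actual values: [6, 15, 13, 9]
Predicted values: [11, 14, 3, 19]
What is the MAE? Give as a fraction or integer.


MAE = (1/4) * (|6-11|=5 + |15-14|=1 + |13-3|=10 + |9-19|=10). Sum = 26. MAE = 13/2.

13/2


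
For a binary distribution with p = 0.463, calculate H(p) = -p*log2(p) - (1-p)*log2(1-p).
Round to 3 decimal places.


H = -0.463*log2(0.463) - 0.537*log2(0.537) = 0.996.

0.996


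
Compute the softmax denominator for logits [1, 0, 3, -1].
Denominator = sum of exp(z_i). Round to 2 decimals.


Denom = e^1=2.7183 + e^0=1.0000 + e^3=20.0855 + e^-1=0.3679. Sum = 24.1717, which rounds to 24.17.

24.17


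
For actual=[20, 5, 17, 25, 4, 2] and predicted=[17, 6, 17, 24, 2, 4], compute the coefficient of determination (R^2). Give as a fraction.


Mean(y) = 73/6. SS_res = 19. SS_tot = 2825/6. R^2 = 1 - 19/(2825/6) = 2711/2825.

2711/2825


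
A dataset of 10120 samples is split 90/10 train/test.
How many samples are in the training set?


Test set = 10120 * 10% = 1012. Training set = 10120 - 1012 = 9108.

9108


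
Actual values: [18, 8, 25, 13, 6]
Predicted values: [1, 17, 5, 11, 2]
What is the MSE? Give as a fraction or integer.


MSE = (1/5) * ((18-1)^2=289 + (8-17)^2=81 + (25-5)^2=400 + (13-11)^2=4 + (6-2)^2=16). Sum = 790. MSE = 158.

158


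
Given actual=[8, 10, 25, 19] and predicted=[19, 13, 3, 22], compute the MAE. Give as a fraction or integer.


MAE = (1/4) * (|8-19|=11 + |10-13|=3 + |25-3|=22 + |19-22|=3). Sum = 39. MAE = 39/4.

39/4


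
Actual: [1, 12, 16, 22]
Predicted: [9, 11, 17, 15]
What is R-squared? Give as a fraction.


Mean(y) = 51/4. SS_res = 115. SS_tot = 939/4. R^2 = 1 - 115/(939/4) = 479/939.

479/939


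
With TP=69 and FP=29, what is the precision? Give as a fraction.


Precision = TP / (TP + FP) = 69 / 98 = 69/98.

69/98


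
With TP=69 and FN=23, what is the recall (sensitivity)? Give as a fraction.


Recall = TP / (TP + FN) = 69 / 92 = 3/4.

3/4


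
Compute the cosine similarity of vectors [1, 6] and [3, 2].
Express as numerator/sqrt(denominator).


dot = 15. |a|^2 = 37, |b|^2 = 13. cos = 15/sqrt(481).

15/sqrt(481)


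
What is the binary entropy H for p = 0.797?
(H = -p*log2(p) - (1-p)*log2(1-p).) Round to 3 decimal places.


H = -0.797*log2(0.797) - 0.203*log2(0.203) = 0.728.

0.728


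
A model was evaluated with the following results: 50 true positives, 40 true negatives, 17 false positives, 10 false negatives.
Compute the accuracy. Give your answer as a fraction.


Accuracy = (TP + TN) / (TP + TN + FP + FN) = (50 + 40) / 117 = 10/13.

10/13


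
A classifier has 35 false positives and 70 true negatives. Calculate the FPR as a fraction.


FPR = FP / (FP + TN) = 35 / 105 = 1/3.

1/3


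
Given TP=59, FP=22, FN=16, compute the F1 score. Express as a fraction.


Precision = 59/81 = 59/81. Recall = 59/75 = 59/75. F1 = 2*P*R/(P+R) = 59/78.

59/78


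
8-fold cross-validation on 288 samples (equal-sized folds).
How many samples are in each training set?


Each validation fold has 288/8 = 36 samples. Training set = 288 - 36 = 252.

252


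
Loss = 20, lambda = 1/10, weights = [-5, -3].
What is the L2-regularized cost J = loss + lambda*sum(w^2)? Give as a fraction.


L2 sq norm = sum(w^2) = 34. J = 20 + 1/10 * 34 = 117/5.

117/5


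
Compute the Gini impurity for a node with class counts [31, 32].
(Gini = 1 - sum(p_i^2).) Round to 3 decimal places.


Total = 63. Proportions: 31/63, 32/63. sum(p_i^2) = 0.5001. Gini = 1 - 0.5001 = 0.4999, which rounds to 0.500.

0.500


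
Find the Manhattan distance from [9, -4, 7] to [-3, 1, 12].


d = sum of absolute differences: |9--3|=12 + |-4-1|=5 + |7-12|=5 = 22.

22


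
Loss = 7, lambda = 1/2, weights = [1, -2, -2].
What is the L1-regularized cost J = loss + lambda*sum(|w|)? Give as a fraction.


L1 norm = sum(|w|) = 5. J = 7 + 1/2 * 5 = 19/2.

19/2


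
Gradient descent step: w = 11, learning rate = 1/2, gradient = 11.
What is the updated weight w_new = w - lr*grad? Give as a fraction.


w_new = 11 - 1/2 * 11 = 11 - 11/2 = 11/2.

11/2


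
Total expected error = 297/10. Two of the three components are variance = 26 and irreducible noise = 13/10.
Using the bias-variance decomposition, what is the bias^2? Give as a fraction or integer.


Total error = bias^2 + variance + irreducible noise. So bias^2 = 297/10 - 26 - 13/10 = 12/5.

12/5


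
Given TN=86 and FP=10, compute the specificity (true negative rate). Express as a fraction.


Specificity = TN / (TN + FP) = 86 / 96 = 43/48.

43/48


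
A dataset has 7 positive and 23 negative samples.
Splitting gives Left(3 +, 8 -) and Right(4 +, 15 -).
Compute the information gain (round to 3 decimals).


H(parent) = 0.7838. H(left) = 0.8454, H(right) = 0.7425. Weighted = (11/30)*0.8454 + (19/30)*0.7425 = 0.7802. IG = 0.7838 - 0.7802 = 0.0036, which rounds to 0.004.

0.004


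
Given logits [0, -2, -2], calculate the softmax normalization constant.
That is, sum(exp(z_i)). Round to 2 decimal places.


Denom = e^0=1.0000 + e^-2=0.1353 + e^-2=0.1353. Sum = 1.2706, which rounds to 1.27.

1.27


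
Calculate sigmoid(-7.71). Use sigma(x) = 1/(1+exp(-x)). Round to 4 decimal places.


sigma(-7.71) = 1/(1+e^(7.71)) = 1/(1+2230.542258) = 1/2231.542258 = 0.0004.

0.0004


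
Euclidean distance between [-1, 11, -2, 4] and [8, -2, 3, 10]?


d = sqrt(sum of squared differences). (-1-8)^2=81, (11--2)^2=169, (-2-3)^2=25, (4-10)^2=36. Sum = 311.

sqrt(311)


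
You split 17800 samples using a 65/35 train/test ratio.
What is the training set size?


Test set = 17800 * 35% = 6230. Training set = 17800 - 6230 = 11570.

11570


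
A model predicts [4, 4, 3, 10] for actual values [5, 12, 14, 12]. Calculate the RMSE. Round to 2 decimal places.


MSE = 47.5000. RMSE = sqrt(47.5000) = 6.89.

6.89


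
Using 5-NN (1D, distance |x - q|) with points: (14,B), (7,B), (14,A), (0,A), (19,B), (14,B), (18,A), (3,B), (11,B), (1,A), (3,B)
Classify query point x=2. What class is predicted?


Distances: |14-2|=12, |7-2|=5, |14-2|=12, |0-2|=2, |19-2|=17, |14-2|=12, |18-2|=16, |3-2|=1, |11-2|=9, |1-2|=1, |3-2|=1. 5 nearest: (1,A), (3,B), (3,B), (0,A), (7,B). Counts: {'A': 2, 'B': 3}. Majority class: B.

B


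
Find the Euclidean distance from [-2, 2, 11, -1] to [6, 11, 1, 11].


d = sqrt(sum of squared differences). (-2-6)^2=64, (2-11)^2=81, (11-1)^2=100, (-1-11)^2=144. Sum = 389.

sqrt(389)


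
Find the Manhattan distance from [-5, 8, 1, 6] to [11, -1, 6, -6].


d = sum of absolute differences: |-5-11|=16 + |8--1|=9 + |1-6|=5 + |6--6|=12 = 42.

42


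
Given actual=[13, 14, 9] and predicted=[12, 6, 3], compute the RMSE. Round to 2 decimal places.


MSE = 33.6667. RMSE = sqrt(33.6667) = 5.80.

5.80


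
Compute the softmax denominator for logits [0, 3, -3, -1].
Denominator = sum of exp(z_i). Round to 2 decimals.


Denom = e^0=1.0000 + e^3=20.0855 + e^-3=0.0498 + e^-1=0.3679. Sum = 21.5032, which rounds to 21.50.

21.50


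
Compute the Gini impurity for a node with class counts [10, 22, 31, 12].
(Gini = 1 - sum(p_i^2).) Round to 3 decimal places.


Total = 75. Proportions: 10/75, 22/75, 31/75, 12/75. sum(p_i^2) = 0.3003. Gini = 1 - 0.3003 = 0.6997, which rounds to 0.700.

0.700


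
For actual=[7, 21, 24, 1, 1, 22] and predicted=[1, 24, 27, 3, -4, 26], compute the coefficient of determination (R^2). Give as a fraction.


Mean(y) = 38/3. SS_res = 99. SS_tot = 1768/3. R^2 = 1 - 99/(1768/3) = 1471/1768.

1471/1768


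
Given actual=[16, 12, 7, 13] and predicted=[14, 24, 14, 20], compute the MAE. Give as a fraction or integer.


MAE = (1/4) * (|16-14|=2 + |12-24|=12 + |7-14|=7 + |13-20|=7). Sum = 28. MAE = 7.

7


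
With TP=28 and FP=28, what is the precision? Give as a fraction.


Precision = TP / (TP + FP) = 28 / 56 = 1/2.

1/2


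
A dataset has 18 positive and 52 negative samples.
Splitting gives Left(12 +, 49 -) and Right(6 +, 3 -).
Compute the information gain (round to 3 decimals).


H(parent) = 0.8224. H(left) = 0.7153, H(right) = 0.9183. Weighted = (61/70)*0.7153 + (9/70)*0.9183 = 0.7414. IG = 0.8224 - 0.7414 = 0.0810, which rounds to 0.081.

0.081


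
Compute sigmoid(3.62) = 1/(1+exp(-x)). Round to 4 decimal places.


sigma(3.62) = 1/(1+e^(-3.62)) = 1/(1+0.026783) = 1/1.026783 = 0.9739.

0.9739


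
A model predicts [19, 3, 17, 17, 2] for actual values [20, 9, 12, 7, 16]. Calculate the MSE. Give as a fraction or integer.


MSE = (1/5) * ((20-19)^2=1 + (9-3)^2=36 + (12-17)^2=25 + (7-17)^2=100 + (16-2)^2=196). Sum = 358. MSE = 358/5.

358/5


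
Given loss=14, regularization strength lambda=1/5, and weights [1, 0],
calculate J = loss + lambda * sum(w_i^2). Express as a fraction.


L2 sq norm = sum(w^2) = 1. J = 14 + 1/5 * 1 = 71/5.

71/5


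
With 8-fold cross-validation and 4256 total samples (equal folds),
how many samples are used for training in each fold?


Each validation fold has 4256/8 = 532 samples. Training set = 4256 - 532 = 3724.

3724


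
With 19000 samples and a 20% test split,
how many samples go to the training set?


Test set = 19000 * 20% = 3800. Training set = 19000 - 3800 = 15200.

15200


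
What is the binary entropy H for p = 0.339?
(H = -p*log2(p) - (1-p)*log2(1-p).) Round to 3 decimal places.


H = -0.339*log2(0.339) - 0.661*log2(0.661) = 0.924.

0.924


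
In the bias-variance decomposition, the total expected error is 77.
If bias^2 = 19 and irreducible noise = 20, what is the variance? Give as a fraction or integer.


Total error = bias^2 + variance + irreducible noise. So variance = 77 - 19 - 20 = 38.

38


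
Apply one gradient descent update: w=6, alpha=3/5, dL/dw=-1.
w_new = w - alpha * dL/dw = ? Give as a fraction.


w_new = 6 - 3/5 * -1 = 6 - -3/5 = 33/5.

33/5


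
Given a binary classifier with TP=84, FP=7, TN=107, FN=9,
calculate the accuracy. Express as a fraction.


Accuracy = (TP + TN) / (TP + TN + FP + FN) = (84 + 107) / 207 = 191/207.

191/207


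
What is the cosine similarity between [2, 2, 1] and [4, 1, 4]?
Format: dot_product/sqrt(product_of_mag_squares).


dot = 14. |a|^2 = 9, |b|^2 = 33. cos = 14/sqrt(297).

14/sqrt(297)


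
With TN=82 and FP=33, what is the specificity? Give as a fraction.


Specificity = TN / (TN + FP) = 82 / 115 = 82/115.

82/115


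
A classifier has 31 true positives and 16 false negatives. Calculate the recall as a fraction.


Recall = TP / (TP + FN) = 31 / 47 = 31/47.

31/47


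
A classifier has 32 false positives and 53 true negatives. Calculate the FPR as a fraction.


FPR = FP / (FP + TN) = 32 / 85 = 32/85.

32/85


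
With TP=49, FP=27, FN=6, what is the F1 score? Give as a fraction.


Precision = 49/76 = 49/76. Recall = 49/55 = 49/55. F1 = 2*P*R/(P+R) = 98/131.

98/131


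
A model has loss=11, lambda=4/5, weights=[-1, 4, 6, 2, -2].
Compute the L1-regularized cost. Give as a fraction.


L1 norm = sum(|w|) = 15. J = 11 + 4/5 * 15 = 23.

23


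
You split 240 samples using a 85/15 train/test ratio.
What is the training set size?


Test set = 240 * 15% = 36. Training set = 240 - 36 = 204.

204


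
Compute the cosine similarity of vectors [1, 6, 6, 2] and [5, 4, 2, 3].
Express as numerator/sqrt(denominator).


dot = 47. |a|^2 = 77, |b|^2 = 54. cos = 47/sqrt(4158).

47/sqrt(4158)


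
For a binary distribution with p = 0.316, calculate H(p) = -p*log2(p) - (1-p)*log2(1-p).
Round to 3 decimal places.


H = -0.316*log2(0.316) - 0.684*log2(0.684) = 0.900.

0.900


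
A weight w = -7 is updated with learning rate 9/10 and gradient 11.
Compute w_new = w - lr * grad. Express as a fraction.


w_new = -7 - 9/10 * 11 = -7 - 99/10 = -169/10.

-169/10


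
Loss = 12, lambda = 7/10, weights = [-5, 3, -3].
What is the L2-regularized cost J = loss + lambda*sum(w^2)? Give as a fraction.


L2 sq norm = sum(w^2) = 43. J = 12 + 7/10 * 43 = 421/10.

421/10


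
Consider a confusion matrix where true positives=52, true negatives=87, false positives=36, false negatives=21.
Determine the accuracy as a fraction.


Accuracy = (TP + TN) / (TP + TN + FP + FN) = (52 + 87) / 196 = 139/196.

139/196


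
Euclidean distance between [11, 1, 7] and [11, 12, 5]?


d = sqrt(sum of squared differences). (11-11)^2=0, (1-12)^2=121, (7-5)^2=4. Sum = 125.

sqrt(125)


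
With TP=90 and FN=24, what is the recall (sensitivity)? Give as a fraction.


Recall = TP / (TP + FN) = 90 / 114 = 15/19.

15/19


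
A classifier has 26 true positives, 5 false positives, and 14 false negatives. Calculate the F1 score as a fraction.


Precision = 26/31 = 26/31. Recall = 26/40 = 13/20. F1 = 2*P*R/(P+R) = 52/71.

52/71


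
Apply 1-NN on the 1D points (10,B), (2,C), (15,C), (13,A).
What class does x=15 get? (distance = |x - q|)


Distances: |10-15|=5, |2-15|=13, |15-15|=0, |13-15|=2. 1 nearest: (15,C). Counts: {'C': 1}. Majority class: C.

C


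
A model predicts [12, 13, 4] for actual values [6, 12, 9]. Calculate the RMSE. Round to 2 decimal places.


MSE = 20.6667. RMSE = sqrt(20.6667) = 4.55.

4.55


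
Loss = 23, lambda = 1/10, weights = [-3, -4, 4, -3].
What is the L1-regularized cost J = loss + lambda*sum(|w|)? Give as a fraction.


L1 norm = sum(|w|) = 14. J = 23 + 1/10 * 14 = 122/5.

122/5


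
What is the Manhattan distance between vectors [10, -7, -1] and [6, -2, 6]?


d = sum of absolute differences: |10-6|=4 + |-7--2|=5 + |-1-6|=7 = 16.

16


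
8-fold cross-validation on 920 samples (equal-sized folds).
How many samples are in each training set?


Each validation fold has 920/8 = 115 samples. Training set = 920 - 115 = 805.

805


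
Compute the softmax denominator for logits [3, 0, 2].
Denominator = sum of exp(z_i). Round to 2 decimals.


Denom = e^3=20.0855 + e^0=1.0000 + e^2=7.3891. Sum = 28.4746, which rounds to 28.47.

28.47


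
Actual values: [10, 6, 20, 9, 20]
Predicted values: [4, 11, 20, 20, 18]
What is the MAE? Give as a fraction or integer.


MAE = (1/5) * (|10-4|=6 + |6-11|=5 + |20-20|=0 + |9-20|=11 + |20-18|=2). Sum = 24. MAE = 24/5.

24/5


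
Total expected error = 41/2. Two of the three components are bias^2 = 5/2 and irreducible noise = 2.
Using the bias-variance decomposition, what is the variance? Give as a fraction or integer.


Total error = bias^2 + variance + irreducible noise. So variance = 41/2 - 5/2 - 2 = 16.

16


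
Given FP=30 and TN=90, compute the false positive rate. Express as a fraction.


FPR = FP / (FP + TN) = 30 / 120 = 1/4.

1/4


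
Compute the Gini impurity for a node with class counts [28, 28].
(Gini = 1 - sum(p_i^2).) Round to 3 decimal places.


Total = 56. Proportions: 28/56, 28/56. sum(p_i^2) = 0.5000. Gini = 1 - 0.5000 = 0.5000, which rounds to 0.500.

0.500


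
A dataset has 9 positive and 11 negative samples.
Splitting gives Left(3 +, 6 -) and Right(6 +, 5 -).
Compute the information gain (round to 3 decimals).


H(parent) = 0.9928. H(left) = 0.9183, H(right) = 0.9940. Weighted = (9/20)*0.9183 + (11/20)*0.9940 = 0.9599. IG = 0.9928 - 0.9599 = 0.0329, which rounds to 0.033.

0.033


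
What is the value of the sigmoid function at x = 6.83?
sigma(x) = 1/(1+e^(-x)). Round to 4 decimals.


sigma(6.83) = 1/(1+e^(-6.83)) = 1/(1+0.001081) = 1/1.001081 = 0.9989.

0.9989


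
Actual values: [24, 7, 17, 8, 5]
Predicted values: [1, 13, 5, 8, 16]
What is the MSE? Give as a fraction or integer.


MSE = (1/5) * ((24-1)^2=529 + (7-13)^2=36 + (17-5)^2=144 + (8-8)^2=0 + (5-16)^2=121). Sum = 830. MSE = 166.

166


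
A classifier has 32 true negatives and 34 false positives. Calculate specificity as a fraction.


Specificity = TN / (TN + FP) = 32 / 66 = 16/33.

16/33


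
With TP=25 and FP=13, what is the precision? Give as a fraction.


Precision = TP / (TP + FP) = 25 / 38 = 25/38.

25/38


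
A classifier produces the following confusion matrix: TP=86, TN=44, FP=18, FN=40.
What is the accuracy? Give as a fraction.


Accuracy = (TP + TN) / (TP + TN + FP + FN) = (86 + 44) / 188 = 65/94.

65/94


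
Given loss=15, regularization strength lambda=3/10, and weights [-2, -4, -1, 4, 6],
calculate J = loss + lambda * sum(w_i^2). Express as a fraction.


L2 sq norm = sum(w^2) = 73. J = 15 + 3/10 * 73 = 369/10.

369/10


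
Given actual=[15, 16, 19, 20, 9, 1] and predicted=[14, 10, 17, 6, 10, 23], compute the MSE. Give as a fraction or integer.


MSE = (1/6) * ((15-14)^2=1 + (16-10)^2=36 + (19-17)^2=4 + (20-6)^2=196 + (9-10)^2=1 + (1-23)^2=484). Sum = 722. MSE = 361/3.

361/3


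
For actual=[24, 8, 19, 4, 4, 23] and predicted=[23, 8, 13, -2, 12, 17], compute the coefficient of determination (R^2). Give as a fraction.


Mean(y) = 41/3. SS_res = 173. SS_tot = 1324/3. R^2 = 1 - 173/(1324/3) = 805/1324.

805/1324


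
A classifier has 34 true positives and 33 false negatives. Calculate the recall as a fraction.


Recall = TP / (TP + FN) = 34 / 67 = 34/67.

34/67


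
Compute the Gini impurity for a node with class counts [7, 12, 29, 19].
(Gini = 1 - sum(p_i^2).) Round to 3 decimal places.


Total = 67. Proportions: 7/67, 12/67, 29/67, 19/67. sum(p_i^2) = 0.3108. Gini = 1 - 0.3108 = 0.6892, which rounds to 0.689.

0.689


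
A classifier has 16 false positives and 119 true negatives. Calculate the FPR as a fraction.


FPR = FP / (FP + TN) = 16 / 135 = 16/135.

16/135


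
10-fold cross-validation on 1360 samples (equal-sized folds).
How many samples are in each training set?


Each validation fold has 1360/10 = 136 samples. Training set = 1360 - 136 = 1224.

1224


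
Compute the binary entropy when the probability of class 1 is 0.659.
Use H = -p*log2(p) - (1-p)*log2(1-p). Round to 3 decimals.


H = -0.659*log2(0.659) - 0.341*log2(0.341) = 0.926.

0.926


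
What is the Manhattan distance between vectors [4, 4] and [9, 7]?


d = sum of absolute differences: |4-9|=5 + |4-7|=3 = 8.

8


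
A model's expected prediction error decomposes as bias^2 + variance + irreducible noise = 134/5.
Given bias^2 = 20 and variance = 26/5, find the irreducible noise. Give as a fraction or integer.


Total error = bias^2 + variance + irreducible noise. So irreducible noise = 134/5 - 20 - 26/5 = 8/5.

8/5


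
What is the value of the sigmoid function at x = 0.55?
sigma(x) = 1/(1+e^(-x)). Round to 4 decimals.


sigma(0.55) = 1/(1+e^(-0.55)) = 1/(1+0.576950) = 1/1.576950 = 0.6341.

0.6341


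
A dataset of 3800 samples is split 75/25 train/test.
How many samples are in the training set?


Test set = 3800 * 25% = 950. Training set = 3800 - 950 = 2850.

2850


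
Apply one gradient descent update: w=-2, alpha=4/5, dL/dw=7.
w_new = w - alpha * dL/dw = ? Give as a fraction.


w_new = -2 - 4/5 * 7 = -2 - 28/5 = -38/5.

-38/5


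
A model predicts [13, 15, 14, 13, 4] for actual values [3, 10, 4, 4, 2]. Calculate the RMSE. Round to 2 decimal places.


MSE = 62.0000. RMSE = sqrt(62.0000) = 7.87.

7.87


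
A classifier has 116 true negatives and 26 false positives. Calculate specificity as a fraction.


Specificity = TN / (TN + FP) = 116 / 142 = 58/71.

58/71


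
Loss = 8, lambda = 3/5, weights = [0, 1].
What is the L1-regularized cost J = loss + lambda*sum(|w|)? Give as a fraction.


L1 norm = sum(|w|) = 1. J = 8 + 3/5 * 1 = 43/5.

43/5
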